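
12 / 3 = 4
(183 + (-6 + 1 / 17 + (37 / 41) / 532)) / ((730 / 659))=43266479591 / 270686920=159.84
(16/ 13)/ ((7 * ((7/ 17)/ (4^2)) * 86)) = 2176/ 27391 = 0.08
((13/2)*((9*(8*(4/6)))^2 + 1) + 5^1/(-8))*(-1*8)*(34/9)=-4075070/9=-452785.56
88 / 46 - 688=-15780 / 23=-686.09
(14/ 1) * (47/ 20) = 329/ 10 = 32.90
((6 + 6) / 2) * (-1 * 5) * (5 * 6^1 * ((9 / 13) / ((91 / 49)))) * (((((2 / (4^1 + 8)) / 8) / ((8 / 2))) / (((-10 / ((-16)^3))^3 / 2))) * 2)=-405874409472 / 845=-480324744.94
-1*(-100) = 100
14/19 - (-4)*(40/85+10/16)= 3307/646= 5.12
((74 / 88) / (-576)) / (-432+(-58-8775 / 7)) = 259 / 309323520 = 0.00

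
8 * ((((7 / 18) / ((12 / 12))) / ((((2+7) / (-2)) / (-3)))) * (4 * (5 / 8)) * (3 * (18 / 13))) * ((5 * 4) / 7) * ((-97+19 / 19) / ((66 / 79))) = -1011200 / 143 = -7071.33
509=509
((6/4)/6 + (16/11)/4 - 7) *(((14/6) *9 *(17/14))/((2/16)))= -14331/11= -1302.82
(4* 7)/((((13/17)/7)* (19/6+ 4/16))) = 39984/533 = 75.02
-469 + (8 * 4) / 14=-3267 / 7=-466.71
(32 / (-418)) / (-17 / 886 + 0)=14176 / 3553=3.99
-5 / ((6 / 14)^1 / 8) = -280 / 3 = -93.33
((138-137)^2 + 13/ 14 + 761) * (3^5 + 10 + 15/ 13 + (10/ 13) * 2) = 17751822/ 91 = 195074.97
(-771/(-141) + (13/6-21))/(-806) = 3769/227292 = 0.02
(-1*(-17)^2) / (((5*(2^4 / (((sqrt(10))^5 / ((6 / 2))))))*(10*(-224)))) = 289*sqrt(10) / 5376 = 0.17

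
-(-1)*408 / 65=408 / 65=6.28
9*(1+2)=27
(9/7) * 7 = 9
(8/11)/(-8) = -1/11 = -0.09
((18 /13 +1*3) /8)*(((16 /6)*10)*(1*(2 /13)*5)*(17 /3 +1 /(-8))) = 63175 /1014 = 62.30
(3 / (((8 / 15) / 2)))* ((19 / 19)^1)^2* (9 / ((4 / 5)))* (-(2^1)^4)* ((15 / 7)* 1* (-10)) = 303750 / 7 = 43392.86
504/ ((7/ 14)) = 1008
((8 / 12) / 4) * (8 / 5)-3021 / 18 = -5027 / 30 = -167.57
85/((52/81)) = 6885/52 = 132.40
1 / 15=0.07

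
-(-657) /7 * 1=657 /7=93.86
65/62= 1.05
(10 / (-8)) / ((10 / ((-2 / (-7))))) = -1 / 28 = -0.04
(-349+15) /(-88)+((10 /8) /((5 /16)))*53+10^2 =13895 /44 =315.80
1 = 1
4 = 4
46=46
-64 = -64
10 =10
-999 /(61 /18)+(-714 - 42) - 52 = -1102.79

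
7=7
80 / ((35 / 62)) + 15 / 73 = 72521 / 511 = 141.92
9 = 9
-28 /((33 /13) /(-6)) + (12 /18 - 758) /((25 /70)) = -338968 /165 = -2054.35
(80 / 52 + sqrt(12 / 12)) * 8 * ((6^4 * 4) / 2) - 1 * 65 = 683443 / 13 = 52572.54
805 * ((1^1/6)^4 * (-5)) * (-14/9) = 28175/5832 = 4.83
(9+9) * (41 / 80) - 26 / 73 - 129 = -120.13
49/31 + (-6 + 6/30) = -654/155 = -4.22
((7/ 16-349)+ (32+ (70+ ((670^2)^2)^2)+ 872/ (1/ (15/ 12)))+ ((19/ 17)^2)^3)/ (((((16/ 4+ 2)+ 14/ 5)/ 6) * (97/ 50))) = 5880891951415904127559833460406625/ 412076577968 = 14271356990041272258966.28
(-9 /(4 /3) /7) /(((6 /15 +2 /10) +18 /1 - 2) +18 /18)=-135 /2464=-0.05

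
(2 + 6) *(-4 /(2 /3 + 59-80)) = 96 /61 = 1.57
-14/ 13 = -1.08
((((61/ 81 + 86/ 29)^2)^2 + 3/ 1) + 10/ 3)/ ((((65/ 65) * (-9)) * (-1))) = 6014549811596098/ 274015150880409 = 21.95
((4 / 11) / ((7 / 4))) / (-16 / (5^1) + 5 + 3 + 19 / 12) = 960 / 29491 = 0.03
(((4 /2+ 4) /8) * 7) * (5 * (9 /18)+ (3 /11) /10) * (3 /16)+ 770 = 2719157 /3520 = 772.49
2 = 2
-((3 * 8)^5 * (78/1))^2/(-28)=96436542448336896/7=13776648921190985.14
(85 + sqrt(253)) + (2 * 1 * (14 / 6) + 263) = sqrt(253) + 1058 / 3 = 368.57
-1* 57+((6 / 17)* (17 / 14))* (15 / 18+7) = -751 / 14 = -53.64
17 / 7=2.43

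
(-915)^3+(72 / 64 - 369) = -6128489943 / 8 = -766061242.88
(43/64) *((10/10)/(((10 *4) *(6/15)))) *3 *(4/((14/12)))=387/896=0.43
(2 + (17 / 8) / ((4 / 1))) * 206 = 8343 / 16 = 521.44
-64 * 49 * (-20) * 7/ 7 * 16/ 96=31360/ 3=10453.33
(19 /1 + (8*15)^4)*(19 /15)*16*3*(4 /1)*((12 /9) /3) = 1008599132416 /45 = 22413314053.69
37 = 37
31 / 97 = 0.32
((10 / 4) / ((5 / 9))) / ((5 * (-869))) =-9 / 8690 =-0.00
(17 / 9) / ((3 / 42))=238 / 9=26.44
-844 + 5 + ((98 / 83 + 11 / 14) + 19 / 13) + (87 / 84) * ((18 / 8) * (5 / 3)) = -831.69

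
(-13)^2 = 169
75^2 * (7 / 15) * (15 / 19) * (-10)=-393750 / 19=-20723.68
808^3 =527514112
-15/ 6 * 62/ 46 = -155/ 46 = -3.37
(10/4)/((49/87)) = 435/98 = 4.44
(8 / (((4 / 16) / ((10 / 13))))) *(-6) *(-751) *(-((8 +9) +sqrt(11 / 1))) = -24512640 / 13 - 1441920 *sqrt(11) / 13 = -2253457.51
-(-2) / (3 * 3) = 2 / 9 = 0.22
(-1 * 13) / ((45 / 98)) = -1274 / 45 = -28.31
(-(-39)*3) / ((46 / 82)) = 4797 / 23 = 208.57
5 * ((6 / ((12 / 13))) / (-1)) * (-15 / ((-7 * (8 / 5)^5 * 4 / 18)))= -27421875 / 917504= -29.89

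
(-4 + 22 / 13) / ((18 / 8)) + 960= 37400 / 39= 958.97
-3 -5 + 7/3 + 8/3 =-3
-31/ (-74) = 31/ 74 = 0.42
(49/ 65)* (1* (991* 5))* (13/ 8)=48559/ 8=6069.88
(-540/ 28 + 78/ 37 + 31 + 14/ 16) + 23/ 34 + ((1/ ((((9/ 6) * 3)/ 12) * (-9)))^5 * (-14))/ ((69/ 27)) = 19873718297389/ 1291643967096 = 15.39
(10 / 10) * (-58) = -58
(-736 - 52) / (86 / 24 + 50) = -9456 / 643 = -14.71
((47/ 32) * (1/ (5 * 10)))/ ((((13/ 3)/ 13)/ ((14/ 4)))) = 987/ 3200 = 0.31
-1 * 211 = -211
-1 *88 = -88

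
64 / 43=1.49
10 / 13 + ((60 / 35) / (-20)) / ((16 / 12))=1283 / 1820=0.70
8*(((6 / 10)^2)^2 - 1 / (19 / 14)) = -57688 / 11875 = -4.86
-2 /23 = -0.09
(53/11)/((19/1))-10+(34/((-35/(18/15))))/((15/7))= -268837/26125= -10.29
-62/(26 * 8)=-0.30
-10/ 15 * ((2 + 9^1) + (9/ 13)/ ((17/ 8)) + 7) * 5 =-13500/ 221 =-61.09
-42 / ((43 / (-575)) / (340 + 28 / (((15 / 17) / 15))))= 19706400 / 43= 458288.37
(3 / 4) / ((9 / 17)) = 17 / 12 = 1.42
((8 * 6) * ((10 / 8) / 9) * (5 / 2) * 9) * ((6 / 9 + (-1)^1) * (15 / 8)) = -375 / 4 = -93.75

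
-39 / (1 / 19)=-741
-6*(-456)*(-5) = -13680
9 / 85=0.11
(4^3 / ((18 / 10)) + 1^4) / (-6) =-6.09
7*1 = 7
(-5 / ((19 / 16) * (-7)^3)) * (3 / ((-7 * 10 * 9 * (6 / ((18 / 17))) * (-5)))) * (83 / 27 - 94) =-3928 / 20939121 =-0.00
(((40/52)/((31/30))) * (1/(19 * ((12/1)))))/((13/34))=850/99541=0.01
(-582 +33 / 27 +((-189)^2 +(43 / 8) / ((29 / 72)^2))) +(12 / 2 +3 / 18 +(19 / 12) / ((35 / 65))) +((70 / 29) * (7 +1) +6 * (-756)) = 6499058327 / 211932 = 30665.77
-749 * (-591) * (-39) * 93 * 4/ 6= -1070349462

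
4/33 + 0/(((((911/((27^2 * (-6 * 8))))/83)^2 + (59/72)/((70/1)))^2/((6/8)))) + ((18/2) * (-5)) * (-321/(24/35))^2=-20827161869/2112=-9861345.58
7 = 7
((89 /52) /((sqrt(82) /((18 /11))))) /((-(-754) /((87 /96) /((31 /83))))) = 66483 * sqrt(82) /604873984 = 0.00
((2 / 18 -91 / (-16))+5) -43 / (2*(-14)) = 12433 / 1008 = 12.33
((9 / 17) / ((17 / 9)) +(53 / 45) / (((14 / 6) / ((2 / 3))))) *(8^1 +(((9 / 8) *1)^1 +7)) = 2414407 / 242760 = 9.95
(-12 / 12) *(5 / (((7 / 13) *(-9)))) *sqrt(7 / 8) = 65 *sqrt(14) / 252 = 0.97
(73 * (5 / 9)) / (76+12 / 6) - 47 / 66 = -742 / 3861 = -0.19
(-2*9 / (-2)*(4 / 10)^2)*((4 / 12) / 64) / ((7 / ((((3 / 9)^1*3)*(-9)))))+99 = 277173 / 2800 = 98.99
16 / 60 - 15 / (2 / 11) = -2467 / 30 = -82.23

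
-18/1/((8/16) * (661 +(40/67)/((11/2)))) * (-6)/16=19899/974474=0.02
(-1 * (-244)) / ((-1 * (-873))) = 244 / 873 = 0.28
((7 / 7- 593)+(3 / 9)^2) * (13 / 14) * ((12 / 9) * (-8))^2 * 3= -5065216 / 27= -187600.59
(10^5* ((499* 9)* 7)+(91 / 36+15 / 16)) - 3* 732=452692484275 / 144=3143697807.47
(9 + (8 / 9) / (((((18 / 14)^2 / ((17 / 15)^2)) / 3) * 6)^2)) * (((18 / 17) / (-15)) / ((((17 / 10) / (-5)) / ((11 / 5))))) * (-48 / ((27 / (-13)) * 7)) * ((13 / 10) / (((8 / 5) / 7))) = 203041976320612 / 2591771326875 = 78.34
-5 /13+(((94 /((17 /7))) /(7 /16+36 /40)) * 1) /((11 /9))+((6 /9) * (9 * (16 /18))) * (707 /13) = 18809101 /60027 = 313.34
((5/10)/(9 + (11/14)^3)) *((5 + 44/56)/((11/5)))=39690/286297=0.14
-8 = -8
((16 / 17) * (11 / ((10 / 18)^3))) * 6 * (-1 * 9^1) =-6928416 / 2125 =-3260.43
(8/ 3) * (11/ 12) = 22/ 9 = 2.44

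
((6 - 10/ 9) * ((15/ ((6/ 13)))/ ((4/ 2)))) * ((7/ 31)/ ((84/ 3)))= 715/ 1116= 0.64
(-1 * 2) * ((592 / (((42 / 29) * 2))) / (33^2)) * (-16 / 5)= 137344 / 114345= 1.20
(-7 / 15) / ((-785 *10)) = 7 / 117750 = 0.00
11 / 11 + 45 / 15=4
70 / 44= 35 / 22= 1.59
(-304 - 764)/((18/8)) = -1424/3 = -474.67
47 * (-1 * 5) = -235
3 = 3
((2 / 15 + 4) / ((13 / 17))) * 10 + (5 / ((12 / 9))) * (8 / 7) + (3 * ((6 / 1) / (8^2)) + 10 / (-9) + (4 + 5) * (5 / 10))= 1625083 / 26208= 62.01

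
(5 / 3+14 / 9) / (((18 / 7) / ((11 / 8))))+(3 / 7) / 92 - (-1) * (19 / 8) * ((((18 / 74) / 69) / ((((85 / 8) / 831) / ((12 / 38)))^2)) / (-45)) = 8553414137743 / 5299001694000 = 1.61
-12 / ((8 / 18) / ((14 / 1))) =-378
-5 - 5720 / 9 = -640.56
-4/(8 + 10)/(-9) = 2/81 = 0.02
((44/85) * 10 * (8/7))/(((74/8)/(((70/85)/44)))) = 128/10693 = 0.01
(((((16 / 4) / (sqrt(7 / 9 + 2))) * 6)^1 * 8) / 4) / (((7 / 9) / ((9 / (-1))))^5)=-502096953744 / 84035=-5974855.16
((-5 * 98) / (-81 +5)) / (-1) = -245 / 38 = -6.45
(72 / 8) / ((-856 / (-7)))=63 / 856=0.07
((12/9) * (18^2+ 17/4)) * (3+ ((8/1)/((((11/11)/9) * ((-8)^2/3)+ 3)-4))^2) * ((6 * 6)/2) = 292119.00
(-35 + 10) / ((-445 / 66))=330 / 89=3.71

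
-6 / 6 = -1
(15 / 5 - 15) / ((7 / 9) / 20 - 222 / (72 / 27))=1080 / 7489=0.14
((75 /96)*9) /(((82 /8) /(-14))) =-9.60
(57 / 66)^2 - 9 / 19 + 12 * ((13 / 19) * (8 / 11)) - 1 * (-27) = 305707 / 9196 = 33.24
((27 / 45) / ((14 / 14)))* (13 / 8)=39 / 40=0.98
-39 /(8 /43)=-1677 /8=-209.62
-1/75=-0.01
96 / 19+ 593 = 11363 / 19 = 598.05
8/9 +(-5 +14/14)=-28/9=-3.11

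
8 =8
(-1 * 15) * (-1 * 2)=30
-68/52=-1.31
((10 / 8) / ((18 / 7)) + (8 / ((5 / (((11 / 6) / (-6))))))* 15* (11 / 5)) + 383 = 132247 / 360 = 367.35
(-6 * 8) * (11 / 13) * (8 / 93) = -1408 / 403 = -3.49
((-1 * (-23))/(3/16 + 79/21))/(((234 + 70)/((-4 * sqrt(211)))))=-1932 * sqrt(211)/25213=-1.11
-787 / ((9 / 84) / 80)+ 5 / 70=-587626.60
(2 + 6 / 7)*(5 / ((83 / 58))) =5800 / 581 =9.98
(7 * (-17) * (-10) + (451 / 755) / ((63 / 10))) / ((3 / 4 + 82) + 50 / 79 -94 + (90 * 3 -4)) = 3577553552 / 767708613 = 4.66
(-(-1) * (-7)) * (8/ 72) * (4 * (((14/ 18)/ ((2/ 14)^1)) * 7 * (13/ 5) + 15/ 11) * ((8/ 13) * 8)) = -89105408/ 57915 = -1538.55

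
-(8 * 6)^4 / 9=-589824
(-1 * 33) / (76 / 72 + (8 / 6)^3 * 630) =-594 / 26899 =-0.02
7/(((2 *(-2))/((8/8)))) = -1.75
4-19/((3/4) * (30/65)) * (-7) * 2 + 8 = 7024/9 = 780.44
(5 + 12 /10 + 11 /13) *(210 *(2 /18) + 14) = 51296 /195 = 263.06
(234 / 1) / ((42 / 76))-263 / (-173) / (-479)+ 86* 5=495045617 / 580069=853.43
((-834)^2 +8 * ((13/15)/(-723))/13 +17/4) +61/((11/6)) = 331923316823/477180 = 695593.52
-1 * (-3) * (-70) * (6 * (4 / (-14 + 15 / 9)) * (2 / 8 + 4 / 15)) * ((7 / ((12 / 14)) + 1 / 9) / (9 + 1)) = 32333 / 185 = 174.77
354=354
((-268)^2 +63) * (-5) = -359435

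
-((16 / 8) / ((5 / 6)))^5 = -248832 / 3125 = -79.63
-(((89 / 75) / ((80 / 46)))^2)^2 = -17557851463681 / 81000000000000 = -0.22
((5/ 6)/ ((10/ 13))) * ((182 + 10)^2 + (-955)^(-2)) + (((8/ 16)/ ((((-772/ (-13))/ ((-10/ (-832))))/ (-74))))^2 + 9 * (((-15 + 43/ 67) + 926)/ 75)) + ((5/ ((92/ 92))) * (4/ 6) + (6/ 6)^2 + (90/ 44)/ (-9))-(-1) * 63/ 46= 1133626169024320192714637/ 28304655870343987200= 40050.87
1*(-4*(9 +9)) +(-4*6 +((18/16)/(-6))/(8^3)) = -786435/8192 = -96.00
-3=-3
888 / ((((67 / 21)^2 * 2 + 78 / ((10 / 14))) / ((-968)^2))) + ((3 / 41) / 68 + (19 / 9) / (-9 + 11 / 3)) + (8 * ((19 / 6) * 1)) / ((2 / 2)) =5115248421307665 / 796464688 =6422442.20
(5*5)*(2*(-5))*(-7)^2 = -12250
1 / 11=0.09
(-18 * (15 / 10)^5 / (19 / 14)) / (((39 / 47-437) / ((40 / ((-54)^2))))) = 987 / 311600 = 0.00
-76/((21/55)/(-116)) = 23089.52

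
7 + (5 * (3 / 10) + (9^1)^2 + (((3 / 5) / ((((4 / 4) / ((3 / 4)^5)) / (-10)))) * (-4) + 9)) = 13337 / 128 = 104.20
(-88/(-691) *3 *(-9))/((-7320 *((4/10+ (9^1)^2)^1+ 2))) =33/5858989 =0.00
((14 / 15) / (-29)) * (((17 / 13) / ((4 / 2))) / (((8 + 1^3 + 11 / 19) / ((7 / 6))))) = -2261 / 882180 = -0.00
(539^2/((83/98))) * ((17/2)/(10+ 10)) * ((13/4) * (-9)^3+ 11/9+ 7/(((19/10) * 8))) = -48988142291011/141930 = -345157065.39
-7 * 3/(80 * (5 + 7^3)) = -0.00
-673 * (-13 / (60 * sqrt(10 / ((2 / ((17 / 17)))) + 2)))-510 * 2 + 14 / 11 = -11206 / 11 + 8749 * sqrt(7) / 420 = -963.61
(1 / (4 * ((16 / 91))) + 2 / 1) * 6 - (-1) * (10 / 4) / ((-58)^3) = 16023563 / 780448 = 20.53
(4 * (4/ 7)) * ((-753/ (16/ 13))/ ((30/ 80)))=-26104/ 7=-3729.14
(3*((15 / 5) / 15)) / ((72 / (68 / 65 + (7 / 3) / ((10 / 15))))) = 197 / 5200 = 0.04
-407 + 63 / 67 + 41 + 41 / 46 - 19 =-1180925 / 3082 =-383.17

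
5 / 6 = 0.83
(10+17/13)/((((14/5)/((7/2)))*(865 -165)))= 21/1040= 0.02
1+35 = 36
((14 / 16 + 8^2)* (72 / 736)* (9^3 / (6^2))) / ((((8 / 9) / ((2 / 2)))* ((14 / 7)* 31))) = 3405159 / 1460224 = 2.33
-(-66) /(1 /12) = 792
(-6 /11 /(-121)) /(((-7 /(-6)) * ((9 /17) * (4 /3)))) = 51 /9317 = 0.01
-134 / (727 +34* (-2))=-0.20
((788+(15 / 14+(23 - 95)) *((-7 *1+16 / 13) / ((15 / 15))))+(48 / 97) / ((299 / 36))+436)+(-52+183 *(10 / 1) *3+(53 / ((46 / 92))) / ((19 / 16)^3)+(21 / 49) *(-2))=2838238738401 / 397863154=7133.71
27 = 27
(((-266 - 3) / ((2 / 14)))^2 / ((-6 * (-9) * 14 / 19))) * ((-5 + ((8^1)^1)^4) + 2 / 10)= 49217202482 / 135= 364571870.24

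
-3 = -3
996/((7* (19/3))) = 2988/133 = 22.47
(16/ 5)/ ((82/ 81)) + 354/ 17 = 83586/ 3485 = 23.98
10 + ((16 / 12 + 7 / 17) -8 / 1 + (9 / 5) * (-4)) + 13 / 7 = -2852 / 1785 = -1.60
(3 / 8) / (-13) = -3 / 104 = -0.03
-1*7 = -7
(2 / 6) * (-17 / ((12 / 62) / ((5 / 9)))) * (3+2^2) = -18445 / 162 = -113.86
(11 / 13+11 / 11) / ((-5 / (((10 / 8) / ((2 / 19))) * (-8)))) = 456 / 13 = 35.08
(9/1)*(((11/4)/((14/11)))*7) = 1089/8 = 136.12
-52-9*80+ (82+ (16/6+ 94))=-1780/3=-593.33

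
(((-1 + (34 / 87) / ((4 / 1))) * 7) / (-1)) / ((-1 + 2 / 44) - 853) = -12089 / 1634469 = -0.01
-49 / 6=-8.17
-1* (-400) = 400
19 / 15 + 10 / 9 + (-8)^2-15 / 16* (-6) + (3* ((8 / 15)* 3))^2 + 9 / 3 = 176477 / 1800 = 98.04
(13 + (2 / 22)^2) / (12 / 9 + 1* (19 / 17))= 80274 / 15125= 5.31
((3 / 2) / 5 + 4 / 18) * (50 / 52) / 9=235 / 4212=0.06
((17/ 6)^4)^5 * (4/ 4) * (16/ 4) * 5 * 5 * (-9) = -101605785166189313060040025/ 101559956668416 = -1000451245739.73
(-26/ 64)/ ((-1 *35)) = 13/ 1120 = 0.01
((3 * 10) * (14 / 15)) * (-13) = -364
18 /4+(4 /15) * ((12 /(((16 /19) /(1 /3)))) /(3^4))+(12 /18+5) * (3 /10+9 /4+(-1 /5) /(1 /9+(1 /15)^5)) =898637887 /102516840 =8.77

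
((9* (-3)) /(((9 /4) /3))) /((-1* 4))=9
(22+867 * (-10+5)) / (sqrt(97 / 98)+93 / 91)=-73001838 / 905+5102279 * sqrt(194) / 905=-2138.47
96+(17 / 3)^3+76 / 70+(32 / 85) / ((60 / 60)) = 897793 / 3213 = 279.43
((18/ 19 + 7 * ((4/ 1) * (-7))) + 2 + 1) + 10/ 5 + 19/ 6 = -21305/ 114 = -186.89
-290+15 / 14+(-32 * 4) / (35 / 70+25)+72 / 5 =-997987 / 3570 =-279.55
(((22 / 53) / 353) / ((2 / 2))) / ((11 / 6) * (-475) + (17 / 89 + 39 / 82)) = -240834 / 178216601935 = -0.00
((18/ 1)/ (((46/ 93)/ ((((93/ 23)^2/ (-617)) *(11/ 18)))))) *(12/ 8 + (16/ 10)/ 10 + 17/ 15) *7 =-8650323297/ 750703900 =-11.52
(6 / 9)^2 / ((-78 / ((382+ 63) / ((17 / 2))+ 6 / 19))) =-34024 / 113373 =-0.30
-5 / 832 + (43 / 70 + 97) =2842353 / 29120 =97.61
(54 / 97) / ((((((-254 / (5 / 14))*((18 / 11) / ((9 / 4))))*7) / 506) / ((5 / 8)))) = -1878525 / 38632384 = -0.05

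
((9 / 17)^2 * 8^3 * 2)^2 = 6879707136 / 83521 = 82370.99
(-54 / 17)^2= 2916 / 289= 10.09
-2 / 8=-1 / 4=-0.25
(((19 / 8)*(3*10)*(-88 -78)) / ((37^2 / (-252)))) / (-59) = -2980530 / 80771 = -36.90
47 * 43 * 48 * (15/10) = 145512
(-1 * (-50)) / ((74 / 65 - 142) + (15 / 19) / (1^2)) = -61750 / 172989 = -0.36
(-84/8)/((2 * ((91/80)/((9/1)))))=-540/13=-41.54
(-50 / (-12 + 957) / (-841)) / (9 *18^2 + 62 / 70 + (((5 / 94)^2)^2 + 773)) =3903744800 / 228956055697470537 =0.00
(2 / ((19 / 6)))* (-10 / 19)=-120 / 361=-0.33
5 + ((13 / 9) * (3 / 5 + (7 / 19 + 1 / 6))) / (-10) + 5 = 504589 / 51300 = 9.84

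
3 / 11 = 0.27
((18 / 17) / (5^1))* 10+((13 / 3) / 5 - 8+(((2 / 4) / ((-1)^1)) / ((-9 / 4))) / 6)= -11426 / 2295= -4.98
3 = 3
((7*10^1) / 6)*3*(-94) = -3290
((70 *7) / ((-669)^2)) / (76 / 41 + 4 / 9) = 10045 / 21085096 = 0.00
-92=-92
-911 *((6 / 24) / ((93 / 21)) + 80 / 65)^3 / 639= -8139030578125 / 2676677020992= -3.04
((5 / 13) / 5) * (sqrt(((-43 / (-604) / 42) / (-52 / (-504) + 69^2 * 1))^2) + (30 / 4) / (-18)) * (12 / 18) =-226461679 / 10598415633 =-0.02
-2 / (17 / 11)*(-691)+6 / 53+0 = 805808 / 901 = 894.35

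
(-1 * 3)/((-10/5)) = 1.50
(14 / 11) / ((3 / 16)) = 224 / 33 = 6.79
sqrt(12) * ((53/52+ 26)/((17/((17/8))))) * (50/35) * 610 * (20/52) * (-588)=-224975625 * sqrt(3)/169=-2305734.99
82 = 82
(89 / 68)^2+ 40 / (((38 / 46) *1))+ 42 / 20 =22945383 / 439280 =52.23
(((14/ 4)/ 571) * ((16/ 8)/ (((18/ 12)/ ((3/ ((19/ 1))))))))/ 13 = 14/ 141037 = 0.00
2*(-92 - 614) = -1412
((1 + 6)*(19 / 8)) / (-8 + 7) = -133 / 8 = -16.62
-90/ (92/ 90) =-88.04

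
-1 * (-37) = 37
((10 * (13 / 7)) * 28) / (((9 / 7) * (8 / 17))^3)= 109535335 / 46656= 2347.72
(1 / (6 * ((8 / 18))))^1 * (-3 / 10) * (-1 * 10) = 9 / 8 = 1.12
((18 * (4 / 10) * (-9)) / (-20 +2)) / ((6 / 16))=48 / 5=9.60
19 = 19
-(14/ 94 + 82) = -3861/ 47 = -82.15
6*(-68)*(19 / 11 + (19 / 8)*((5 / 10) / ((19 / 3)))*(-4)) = -398.73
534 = 534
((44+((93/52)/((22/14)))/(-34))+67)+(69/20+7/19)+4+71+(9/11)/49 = 17182826413/90530440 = 189.80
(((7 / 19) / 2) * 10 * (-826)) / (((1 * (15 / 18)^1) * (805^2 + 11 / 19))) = -0.00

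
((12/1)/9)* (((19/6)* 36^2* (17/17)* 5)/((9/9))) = 27360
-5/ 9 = -0.56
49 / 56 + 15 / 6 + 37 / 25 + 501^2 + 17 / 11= 552216281 / 2200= 251007.40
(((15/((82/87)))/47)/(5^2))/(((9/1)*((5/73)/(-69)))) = -146073/96350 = -1.52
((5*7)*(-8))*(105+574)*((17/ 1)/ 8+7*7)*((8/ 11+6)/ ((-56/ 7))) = 359635745/ 44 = 8173539.66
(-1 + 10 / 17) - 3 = -58 / 17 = -3.41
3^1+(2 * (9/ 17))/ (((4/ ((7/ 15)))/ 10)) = 72/ 17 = 4.24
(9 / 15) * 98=58.80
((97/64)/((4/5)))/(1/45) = 21825/256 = 85.25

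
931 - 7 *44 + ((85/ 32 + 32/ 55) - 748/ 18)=9261371/ 15840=584.68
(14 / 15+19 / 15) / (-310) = -11 / 1550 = -0.01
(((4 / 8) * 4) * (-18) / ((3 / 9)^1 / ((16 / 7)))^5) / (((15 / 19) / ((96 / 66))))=-929524875264 / 924385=-1005560.32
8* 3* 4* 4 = 384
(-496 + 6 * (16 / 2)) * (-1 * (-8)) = -3584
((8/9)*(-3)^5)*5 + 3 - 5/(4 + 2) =-6467/6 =-1077.83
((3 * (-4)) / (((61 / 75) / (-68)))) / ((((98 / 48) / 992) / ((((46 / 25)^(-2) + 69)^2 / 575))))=1598298935106816 / 392616923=4070886.51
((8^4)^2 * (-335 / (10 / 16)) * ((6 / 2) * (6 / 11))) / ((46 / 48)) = -3884797919232 / 253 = -15354932487.08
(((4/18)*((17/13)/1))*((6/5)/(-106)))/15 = -34/155025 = -0.00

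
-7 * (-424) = 2968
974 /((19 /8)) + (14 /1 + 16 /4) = 8134 /19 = 428.11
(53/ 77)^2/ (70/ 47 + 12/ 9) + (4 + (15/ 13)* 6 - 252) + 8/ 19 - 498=-738.49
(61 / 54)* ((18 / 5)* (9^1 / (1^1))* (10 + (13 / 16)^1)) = 31659 / 80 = 395.74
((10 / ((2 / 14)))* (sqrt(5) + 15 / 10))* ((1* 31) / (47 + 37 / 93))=302715 / 4408 + 100905* sqrt(5) / 2204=171.05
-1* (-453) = 453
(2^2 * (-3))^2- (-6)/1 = 150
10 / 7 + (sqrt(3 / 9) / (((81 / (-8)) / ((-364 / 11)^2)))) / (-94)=529984 * sqrt(3) / 1381941 + 10 / 7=2.09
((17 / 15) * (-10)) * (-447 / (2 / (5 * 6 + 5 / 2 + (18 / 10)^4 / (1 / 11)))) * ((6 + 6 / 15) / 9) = 7496342576 / 28125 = 266536.62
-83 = -83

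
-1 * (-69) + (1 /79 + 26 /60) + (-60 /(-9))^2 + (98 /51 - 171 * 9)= -172020733 /120870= -1423.19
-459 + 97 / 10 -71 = -5203 / 10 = -520.30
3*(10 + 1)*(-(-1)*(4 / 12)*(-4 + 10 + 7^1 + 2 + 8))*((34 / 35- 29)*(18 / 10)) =-2233737 / 175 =-12764.21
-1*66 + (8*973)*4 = 31070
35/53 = 0.66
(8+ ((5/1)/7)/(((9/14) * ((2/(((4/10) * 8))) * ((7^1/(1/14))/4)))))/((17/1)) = 3560/7497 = 0.47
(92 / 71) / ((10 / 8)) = 368 / 355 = 1.04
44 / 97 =0.45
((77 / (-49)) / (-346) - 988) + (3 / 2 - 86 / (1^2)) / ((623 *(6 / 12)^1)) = -213028799 / 215558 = -988.27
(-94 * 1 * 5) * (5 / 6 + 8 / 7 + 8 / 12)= -8695 / 7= -1242.14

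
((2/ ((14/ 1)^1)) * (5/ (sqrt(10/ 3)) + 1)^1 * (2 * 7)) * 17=34 + 17 * sqrt(30)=127.11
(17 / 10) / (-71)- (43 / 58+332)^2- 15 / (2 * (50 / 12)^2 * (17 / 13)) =-56193784946813 / 507543500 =-110717.18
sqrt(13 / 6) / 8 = sqrt(78) / 48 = 0.18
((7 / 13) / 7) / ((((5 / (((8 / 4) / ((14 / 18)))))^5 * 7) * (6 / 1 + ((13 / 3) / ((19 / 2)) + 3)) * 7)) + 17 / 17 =1.00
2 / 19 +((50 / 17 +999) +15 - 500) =517.05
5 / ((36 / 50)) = 125 / 18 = 6.94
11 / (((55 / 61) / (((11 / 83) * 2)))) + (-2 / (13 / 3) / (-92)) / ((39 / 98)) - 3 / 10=1901103 / 645242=2.95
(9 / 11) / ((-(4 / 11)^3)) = -1089 / 64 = -17.02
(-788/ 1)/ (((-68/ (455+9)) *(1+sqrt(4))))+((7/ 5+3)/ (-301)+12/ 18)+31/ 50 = 1376666761/ 767550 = 1793.59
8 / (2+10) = 2 / 3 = 0.67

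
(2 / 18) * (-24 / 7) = -8 / 21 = -0.38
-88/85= -1.04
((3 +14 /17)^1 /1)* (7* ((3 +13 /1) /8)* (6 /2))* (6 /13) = 1260 /17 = 74.12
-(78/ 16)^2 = -1521/ 64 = -23.77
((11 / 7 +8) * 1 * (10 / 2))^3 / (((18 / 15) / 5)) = 939884375 / 2058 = 456697.95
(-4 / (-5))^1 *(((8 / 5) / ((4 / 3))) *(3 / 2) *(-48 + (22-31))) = -2052 / 25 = -82.08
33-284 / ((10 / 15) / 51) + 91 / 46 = -997787 / 46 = -21691.02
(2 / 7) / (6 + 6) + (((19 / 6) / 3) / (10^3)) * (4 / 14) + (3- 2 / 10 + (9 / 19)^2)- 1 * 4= -3091463 / 3249000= -0.95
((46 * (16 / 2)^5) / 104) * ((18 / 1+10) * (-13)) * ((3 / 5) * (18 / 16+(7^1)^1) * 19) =-488656896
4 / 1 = 4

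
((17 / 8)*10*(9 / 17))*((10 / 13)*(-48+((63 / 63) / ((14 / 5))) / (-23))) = -3478725 / 8372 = -415.52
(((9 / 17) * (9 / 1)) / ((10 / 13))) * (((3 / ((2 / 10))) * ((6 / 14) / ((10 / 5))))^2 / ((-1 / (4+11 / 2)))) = -8102835 / 13328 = -607.96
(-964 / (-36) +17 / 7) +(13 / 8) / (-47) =691021 / 23688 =29.17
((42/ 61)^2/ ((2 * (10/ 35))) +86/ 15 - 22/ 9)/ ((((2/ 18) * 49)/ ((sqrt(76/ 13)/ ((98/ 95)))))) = 13102837 * sqrt(247)/ 116143573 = 1.77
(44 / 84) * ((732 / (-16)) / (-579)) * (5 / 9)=3355 / 145908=0.02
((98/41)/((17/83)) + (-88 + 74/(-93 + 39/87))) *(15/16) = -1082174475/14965984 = -72.31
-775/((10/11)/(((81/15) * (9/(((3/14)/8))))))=-1546776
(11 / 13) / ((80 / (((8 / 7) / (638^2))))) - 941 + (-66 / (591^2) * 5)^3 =-50008152369731072833934437 / 53143626324404303808120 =-941.00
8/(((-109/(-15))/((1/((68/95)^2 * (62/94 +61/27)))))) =171790875/233359408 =0.74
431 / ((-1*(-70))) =431 / 70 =6.16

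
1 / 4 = 0.25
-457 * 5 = -2285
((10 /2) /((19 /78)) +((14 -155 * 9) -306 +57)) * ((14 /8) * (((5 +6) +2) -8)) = -267575 /19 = -14082.89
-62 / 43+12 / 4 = 67 / 43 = 1.56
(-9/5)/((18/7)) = -7/10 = -0.70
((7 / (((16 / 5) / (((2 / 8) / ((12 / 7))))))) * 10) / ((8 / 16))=6.38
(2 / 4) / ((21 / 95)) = 95 / 42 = 2.26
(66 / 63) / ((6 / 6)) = 22 / 21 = 1.05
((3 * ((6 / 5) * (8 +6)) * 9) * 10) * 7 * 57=1809864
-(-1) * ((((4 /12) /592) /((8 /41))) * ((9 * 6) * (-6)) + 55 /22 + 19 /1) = 24349 /1184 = 20.57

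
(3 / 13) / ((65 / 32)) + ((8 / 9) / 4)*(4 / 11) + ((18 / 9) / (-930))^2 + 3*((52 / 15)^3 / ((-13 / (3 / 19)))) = -1.32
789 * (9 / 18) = 789 / 2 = 394.50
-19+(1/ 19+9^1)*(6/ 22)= -3455/ 209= -16.53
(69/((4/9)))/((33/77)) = 1449/4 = 362.25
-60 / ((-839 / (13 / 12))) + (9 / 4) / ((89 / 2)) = 19121 / 149342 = 0.13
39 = 39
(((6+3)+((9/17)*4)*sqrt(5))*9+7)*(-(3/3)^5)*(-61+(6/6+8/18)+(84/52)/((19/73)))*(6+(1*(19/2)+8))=100331370*sqrt(5)/4199+245254460/2223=163754.75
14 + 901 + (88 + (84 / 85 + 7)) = 85934 / 85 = 1010.99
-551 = -551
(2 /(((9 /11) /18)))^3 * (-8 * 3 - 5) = -2470336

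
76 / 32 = 19 / 8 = 2.38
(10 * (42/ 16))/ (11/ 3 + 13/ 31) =1953/ 304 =6.42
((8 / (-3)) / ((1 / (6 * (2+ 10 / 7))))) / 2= -192 / 7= -27.43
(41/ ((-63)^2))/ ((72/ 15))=205/ 95256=0.00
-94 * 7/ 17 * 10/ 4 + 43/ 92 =-150609/ 1564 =-96.30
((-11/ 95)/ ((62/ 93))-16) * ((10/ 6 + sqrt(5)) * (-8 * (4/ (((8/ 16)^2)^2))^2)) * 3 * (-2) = -302088192 * sqrt(5)/ 95-100696064/ 19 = -12410211.08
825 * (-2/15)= -110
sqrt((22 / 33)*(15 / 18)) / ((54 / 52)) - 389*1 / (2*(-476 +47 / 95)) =1.13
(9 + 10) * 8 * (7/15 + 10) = 1590.93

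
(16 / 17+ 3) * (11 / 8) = 737 / 136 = 5.42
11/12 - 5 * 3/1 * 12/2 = -89.08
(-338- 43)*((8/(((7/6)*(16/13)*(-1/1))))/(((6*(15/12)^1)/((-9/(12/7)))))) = -14859/10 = -1485.90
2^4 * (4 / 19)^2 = 256 / 361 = 0.71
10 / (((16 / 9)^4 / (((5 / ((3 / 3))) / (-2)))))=-164025 / 65536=-2.50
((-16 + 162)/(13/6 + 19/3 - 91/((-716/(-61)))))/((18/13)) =679484/4815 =141.12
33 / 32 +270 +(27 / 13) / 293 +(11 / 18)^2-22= 2462424697 / 9872928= 249.41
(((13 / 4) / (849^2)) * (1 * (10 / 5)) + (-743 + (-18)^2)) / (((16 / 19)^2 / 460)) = -25076356305875 / 92262528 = -271793.51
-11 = -11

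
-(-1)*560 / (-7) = -80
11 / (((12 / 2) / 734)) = 4037 / 3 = 1345.67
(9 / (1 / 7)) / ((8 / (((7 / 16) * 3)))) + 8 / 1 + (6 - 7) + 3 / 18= 6721 / 384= 17.50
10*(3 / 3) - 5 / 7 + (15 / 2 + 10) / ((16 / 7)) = 16.94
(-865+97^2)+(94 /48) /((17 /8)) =435791 /51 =8544.92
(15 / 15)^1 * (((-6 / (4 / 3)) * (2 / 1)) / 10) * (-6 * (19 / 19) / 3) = 9 / 5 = 1.80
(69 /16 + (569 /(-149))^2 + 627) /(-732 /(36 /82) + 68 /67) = -46115927877 /118972494880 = -0.39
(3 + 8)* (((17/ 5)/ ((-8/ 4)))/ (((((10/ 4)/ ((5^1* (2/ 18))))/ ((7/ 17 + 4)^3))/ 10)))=-1031250/ 289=-3568.34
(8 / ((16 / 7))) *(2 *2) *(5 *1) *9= 630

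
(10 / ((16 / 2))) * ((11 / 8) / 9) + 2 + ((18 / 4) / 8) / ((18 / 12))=739 / 288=2.57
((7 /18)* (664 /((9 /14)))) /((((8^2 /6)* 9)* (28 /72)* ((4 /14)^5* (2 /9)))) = 9764867 /384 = 25429.34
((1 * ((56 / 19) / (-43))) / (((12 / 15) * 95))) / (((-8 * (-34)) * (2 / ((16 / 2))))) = -7 / 527782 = -0.00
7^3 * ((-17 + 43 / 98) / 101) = -11361 / 202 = -56.24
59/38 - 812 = -30797/38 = -810.45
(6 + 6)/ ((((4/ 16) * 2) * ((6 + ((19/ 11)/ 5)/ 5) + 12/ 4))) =3300/ 1247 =2.65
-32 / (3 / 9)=-96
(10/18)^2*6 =50/27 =1.85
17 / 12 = 1.42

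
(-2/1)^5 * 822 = -26304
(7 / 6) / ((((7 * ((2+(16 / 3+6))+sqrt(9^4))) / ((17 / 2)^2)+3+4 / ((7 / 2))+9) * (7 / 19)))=0.14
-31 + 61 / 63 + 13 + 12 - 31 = -36.03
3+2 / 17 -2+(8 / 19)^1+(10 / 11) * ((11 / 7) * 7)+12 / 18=11827 / 969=12.21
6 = 6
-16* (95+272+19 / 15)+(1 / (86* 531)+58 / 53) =-71291962739 / 12101490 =-5891.17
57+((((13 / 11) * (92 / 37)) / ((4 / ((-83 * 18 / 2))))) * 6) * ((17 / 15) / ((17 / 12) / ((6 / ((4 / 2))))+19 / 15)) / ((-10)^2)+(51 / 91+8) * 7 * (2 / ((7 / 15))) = 84728132037 / 289814525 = 292.35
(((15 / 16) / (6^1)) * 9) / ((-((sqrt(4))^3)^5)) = -0.00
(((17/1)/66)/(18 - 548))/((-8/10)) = 17/27984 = 0.00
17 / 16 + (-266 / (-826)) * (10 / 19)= 1.23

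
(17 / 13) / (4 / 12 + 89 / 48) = 272 / 455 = 0.60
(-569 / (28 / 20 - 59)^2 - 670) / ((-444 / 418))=11617621345 / 18413568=630.93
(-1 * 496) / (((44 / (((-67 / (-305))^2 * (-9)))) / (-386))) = -1933753464 / 1023275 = -1889.77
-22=-22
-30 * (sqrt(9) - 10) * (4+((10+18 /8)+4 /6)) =3552.50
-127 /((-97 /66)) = 8382 /97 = 86.41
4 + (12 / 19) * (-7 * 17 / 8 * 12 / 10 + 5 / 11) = -7301 / 1045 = -6.99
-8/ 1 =-8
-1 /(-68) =0.01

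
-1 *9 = -9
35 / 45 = 7 / 9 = 0.78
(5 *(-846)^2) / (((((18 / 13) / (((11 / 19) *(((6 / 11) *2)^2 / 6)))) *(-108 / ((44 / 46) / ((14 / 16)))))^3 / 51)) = -6758722846720 / 62601856686873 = -0.11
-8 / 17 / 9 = -8 / 153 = -0.05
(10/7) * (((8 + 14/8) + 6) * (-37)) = -832.50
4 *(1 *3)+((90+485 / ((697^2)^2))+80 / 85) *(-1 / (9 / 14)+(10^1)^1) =1656681835383136 / 2124093460329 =779.95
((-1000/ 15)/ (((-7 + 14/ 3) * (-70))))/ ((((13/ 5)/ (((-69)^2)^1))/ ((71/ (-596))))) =8450775/ 94913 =89.04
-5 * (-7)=35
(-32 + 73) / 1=41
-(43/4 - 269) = 1033/4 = 258.25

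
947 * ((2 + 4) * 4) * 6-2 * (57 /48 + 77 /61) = 66545193 /488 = 136363.10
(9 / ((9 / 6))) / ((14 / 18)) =54 / 7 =7.71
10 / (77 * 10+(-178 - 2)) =1 / 59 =0.02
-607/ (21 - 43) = 607/ 22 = 27.59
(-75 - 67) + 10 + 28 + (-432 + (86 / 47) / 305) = -7683474 / 14335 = -535.99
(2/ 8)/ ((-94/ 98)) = -0.26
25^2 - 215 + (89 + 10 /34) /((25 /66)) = 274438 /425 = 645.74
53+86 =139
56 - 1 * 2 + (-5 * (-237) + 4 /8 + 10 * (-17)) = 2139 /2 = 1069.50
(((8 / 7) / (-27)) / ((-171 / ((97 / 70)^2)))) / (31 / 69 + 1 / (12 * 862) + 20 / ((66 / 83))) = 16415769392 / 884172081301425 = 0.00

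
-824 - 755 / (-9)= -6661 / 9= -740.11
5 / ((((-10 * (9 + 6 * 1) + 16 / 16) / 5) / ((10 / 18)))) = -125 / 1341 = -0.09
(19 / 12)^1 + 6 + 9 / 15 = 491 / 60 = 8.18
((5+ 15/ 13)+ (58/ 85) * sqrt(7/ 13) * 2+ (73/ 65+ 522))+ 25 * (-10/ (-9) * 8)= 116 * sqrt(91)/ 1105+ 439627/ 585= 752.50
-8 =-8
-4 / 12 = -1 / 3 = -0.33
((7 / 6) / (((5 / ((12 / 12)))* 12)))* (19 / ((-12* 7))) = -19 / 4320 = -0.00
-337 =-337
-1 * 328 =-328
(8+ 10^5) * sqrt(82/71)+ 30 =30+ 100008 * sqrt(5822)/71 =107506.25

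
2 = 2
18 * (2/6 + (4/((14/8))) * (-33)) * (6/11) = -56772/77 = -737.30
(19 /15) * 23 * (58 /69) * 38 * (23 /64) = 240787 /720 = 334.43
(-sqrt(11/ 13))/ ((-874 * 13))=sqrt(143)/ 147706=0.00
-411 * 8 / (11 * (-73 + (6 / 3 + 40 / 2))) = 1096 / 187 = 5.86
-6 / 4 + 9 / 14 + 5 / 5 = 0.14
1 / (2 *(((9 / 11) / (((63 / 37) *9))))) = 693 / 74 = 9.36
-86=-86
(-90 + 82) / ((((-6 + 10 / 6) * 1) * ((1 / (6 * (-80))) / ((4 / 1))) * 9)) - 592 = -12816 / 13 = -985.85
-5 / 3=-1.67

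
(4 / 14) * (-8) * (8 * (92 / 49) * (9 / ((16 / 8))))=-52992 / 343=-154.50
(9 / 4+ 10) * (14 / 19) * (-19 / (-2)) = 343 / 4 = 85.75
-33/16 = -2.06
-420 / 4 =-105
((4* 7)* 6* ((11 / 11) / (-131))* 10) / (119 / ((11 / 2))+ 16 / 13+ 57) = -80080 / 498717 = -0.16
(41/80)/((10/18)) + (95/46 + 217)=2023887/9200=219.99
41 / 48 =0.85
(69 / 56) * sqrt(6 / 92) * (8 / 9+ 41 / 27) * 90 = 325 * sqrt(138) / 56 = 68.18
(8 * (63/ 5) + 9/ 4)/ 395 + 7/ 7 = 9961/ 7900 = 1.26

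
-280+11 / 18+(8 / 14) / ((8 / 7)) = -2510 / 9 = -278.89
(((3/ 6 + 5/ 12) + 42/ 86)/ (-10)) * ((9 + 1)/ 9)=-725/ 4644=-0.16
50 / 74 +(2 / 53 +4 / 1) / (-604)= 396191 / 592222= 0.67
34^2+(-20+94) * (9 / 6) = 1267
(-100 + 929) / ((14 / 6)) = 2487 / 7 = 355.29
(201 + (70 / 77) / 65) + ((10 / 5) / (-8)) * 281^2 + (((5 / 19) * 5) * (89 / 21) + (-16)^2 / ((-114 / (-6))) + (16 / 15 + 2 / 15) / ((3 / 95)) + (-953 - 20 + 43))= -4658632361 / 228228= -20412.19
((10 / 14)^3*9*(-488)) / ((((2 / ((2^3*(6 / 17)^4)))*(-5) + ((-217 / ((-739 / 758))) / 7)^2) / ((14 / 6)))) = -518089701312000 / 129081379362019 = -4.01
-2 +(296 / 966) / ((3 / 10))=-1418 / 1449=-0.98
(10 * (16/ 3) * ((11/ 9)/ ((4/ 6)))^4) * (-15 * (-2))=1464100/ 81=18075.31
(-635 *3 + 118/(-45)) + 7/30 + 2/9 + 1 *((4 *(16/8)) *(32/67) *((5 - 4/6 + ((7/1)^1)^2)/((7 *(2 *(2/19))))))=-4977647/2814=-1768.89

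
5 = 5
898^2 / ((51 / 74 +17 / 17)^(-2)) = 3150015625 / 1369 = 2300961.01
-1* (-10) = 10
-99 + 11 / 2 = -187 / 2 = -93.50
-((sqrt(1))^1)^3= -1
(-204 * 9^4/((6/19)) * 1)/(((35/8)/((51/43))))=-1729269648/1505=-1149016.38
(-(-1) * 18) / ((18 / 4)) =4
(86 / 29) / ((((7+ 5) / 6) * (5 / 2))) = 86 / 145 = 0.59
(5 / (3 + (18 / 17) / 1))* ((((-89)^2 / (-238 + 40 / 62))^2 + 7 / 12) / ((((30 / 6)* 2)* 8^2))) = 1538335321765 / 717248892672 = 2.14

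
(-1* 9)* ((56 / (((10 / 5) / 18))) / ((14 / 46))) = -14904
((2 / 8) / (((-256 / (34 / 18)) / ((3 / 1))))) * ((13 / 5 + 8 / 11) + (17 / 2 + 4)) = -29597 / 337920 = -0.09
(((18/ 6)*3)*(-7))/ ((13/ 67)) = -4221/ 13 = -324.69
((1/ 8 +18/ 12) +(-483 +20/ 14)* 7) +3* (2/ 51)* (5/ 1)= -458155/ 136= -3368.79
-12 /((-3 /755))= 3020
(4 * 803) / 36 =803 / 9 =89.22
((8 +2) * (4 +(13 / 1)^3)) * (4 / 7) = 88040 / 7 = 12577.14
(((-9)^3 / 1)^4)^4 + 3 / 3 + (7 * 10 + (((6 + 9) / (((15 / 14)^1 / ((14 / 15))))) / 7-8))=95440281617039135377122431438078013463353245788 / 15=6362685441135942358474829000000000000000000000.00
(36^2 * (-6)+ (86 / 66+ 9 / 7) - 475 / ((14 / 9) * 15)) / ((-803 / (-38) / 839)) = -57399093461 / 185493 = -309440.75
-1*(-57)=57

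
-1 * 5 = -5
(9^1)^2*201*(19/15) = 103113/5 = 20622.60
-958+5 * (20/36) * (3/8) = -22967/24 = -956.96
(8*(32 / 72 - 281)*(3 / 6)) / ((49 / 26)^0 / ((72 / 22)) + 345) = -40400 / 12431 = -3.25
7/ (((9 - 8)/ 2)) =14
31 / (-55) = -31 / 55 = -0.56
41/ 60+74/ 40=38/ 15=2.53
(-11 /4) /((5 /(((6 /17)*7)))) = -231 /170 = -1.36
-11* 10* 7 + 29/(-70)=-53929/70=-770.41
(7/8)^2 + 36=36.77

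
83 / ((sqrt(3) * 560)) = 0.09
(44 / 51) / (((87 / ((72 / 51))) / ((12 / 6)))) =0.03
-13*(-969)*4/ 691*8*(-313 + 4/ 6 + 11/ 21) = -181898.21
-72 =-72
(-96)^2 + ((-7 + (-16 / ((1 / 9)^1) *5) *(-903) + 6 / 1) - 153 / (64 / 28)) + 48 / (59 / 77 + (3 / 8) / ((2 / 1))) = 12395937751 / 18800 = 659358.39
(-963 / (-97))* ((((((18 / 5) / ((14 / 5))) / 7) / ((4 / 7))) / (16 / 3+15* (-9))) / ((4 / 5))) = -130005 / 4226096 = -0.03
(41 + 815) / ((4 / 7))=1498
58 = 58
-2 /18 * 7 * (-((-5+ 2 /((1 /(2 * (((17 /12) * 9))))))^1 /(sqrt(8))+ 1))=7 /9+ 161 * sqrt(2) /18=13.43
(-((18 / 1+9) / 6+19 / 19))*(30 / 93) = -55 / 31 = -1.77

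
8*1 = 8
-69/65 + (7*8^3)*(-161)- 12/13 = -37506689/65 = -577025.98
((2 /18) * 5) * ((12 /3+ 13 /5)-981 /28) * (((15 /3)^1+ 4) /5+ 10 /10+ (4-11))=1327 /20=66.35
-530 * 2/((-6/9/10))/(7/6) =95400/7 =13628.57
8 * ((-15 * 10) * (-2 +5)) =-3600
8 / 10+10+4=74 / 5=14.80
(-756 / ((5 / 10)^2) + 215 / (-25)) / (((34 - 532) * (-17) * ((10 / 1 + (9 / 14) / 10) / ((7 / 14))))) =-106141 / 5964297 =-0.02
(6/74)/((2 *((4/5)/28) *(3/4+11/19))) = 1.07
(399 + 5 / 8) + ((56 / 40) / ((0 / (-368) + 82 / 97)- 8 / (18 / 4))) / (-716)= 291140329 / 728530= 399.63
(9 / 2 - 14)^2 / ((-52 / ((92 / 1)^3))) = -17569148 / 13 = -1351472.92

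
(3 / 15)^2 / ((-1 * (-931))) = 1 / 23275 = 0.00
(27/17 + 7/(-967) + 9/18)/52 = 5263/131512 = 0.04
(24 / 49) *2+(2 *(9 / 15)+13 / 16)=11729 / 3920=2.99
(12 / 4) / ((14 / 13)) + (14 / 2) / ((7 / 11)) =193 / 14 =13.79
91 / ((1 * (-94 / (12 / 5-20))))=4004 / 235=17.04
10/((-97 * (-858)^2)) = -5/35703954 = -0.00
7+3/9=22/3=7.33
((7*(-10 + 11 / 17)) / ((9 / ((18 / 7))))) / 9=-106 / 51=-2.08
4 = 4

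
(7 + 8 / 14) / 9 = 53 / 63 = 0.84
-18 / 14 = -9 / 7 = -1.29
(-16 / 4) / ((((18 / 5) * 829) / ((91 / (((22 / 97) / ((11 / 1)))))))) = -44135 / 7461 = -5.92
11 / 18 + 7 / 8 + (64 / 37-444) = -1174249 / 2664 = -440.78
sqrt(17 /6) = 1.68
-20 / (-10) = 2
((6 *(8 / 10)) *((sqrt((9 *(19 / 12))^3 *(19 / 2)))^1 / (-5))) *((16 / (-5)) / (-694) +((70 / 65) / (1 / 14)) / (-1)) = 552258522 *sqrt(6) / 563875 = 2399.03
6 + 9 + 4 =19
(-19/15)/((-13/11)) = 209/195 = 1.07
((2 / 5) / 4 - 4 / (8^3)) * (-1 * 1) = -59 / 640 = -0.09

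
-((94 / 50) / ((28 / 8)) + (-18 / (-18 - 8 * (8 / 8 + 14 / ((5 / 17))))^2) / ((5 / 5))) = -21600773 / 40222350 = -0.54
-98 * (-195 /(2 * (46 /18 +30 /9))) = 85995 /53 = 1622.55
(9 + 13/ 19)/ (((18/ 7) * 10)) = 322/ 855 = 0.38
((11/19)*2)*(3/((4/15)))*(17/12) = 2805/152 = 18.45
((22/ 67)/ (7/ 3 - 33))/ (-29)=33/ 89378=0.00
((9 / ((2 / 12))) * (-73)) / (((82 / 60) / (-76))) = 8987760 / 41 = 219213.66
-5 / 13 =-0.38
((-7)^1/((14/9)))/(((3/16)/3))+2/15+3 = -1033/15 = -68.87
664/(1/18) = 11952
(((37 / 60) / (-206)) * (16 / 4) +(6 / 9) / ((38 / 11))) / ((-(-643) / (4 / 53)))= 21254 / 1000389045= 0.00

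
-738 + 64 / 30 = -11038 / 15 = -735.87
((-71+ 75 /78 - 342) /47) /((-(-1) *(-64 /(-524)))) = -1403403 /19552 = -71.78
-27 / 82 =-0.33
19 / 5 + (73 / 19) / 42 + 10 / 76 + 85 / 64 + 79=10769959 / 127680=84.35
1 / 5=0.20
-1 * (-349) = 349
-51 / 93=-17 / 31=-0.55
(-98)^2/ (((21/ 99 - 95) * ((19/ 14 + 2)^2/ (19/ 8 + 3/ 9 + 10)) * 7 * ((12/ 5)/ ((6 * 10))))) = -1409687125/ 3454876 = -408.03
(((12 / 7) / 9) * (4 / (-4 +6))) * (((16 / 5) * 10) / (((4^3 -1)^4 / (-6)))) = -0.00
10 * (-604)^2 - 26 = 3648134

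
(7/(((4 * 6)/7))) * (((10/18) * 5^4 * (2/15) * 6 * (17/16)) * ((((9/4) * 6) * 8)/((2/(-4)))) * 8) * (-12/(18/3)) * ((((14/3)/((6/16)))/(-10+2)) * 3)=-29155000/3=-9718333.33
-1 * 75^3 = -421875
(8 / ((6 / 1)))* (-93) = -124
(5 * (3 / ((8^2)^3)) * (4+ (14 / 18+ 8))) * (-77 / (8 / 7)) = -309925 / 6291456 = -0.05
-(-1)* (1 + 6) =7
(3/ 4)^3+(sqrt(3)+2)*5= 5*sqrt(3)+667/ 64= 19.08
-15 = -15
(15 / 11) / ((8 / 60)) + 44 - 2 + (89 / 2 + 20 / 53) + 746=491530 / 583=843.10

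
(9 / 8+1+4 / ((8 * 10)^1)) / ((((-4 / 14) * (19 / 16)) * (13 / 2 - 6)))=-1218 / 95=-12.82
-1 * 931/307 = -3.03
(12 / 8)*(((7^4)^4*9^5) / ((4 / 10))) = 29435569758065541735 / 4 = 7358892439516385433.75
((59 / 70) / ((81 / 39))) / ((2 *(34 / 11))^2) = 92807 / 8739360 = 0.01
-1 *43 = -43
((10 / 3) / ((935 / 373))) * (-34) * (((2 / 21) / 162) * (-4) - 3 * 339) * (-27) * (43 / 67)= -110984811676 / 139293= -796772.36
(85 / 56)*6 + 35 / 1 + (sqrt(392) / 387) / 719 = 14*sqrt(2) / 278253 + 1235 / 28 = 44.11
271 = 271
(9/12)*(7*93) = 1953/4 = 488.25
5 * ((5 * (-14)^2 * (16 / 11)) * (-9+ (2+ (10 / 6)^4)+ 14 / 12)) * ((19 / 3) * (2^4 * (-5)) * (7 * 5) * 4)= -2544236800000 / 2673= -951828208.01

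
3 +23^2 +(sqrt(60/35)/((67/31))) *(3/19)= 186 *sqrt(21)/8911 +532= 532.10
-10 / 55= -2 / 11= -0.18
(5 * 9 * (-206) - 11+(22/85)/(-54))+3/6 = -42597517/4590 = -9280.50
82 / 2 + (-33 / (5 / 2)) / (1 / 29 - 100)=41.13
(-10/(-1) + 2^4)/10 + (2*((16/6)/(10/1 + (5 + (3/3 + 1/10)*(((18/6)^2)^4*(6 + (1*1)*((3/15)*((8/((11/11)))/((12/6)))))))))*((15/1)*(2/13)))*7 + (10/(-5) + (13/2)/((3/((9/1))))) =229083419/11396190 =20.10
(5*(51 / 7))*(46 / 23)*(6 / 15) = 204 / 7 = 29.14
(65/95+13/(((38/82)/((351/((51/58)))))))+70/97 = 350887033/31331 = 11199.36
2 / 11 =0.18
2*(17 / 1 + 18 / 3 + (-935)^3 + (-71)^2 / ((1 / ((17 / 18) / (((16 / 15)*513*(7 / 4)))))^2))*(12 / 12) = -6071389763601992087 / 3713840928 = -1634800703.99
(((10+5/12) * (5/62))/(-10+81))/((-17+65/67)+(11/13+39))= 544375/1095781056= 0.00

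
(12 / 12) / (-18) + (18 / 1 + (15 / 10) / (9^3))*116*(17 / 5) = 17252893 / 2430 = 7099.96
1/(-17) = -1/17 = -0.06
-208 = -208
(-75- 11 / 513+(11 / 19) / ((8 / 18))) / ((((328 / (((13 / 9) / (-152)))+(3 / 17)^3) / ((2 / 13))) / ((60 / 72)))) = 3715972115 / 13570793660556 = 0.00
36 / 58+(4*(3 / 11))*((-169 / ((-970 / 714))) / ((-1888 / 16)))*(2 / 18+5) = -47990378 / 9128185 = -5.26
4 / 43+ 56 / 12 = 4.76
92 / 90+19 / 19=91 / 45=2.02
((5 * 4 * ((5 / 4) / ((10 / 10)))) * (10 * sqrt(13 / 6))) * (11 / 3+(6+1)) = 3925.23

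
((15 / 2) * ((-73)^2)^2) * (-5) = -2129868075 / 2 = -1064934037.50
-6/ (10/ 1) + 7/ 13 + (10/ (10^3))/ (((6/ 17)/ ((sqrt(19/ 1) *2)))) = -4/ 65 + 17 *sqrt(19)/ 300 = 0.19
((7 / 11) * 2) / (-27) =-14 / 297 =-0.05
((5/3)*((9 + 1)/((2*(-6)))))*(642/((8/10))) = -13375/12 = -1114.58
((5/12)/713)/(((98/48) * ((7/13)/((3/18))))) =65/733677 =0.00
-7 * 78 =-546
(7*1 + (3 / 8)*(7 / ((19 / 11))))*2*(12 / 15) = 13.63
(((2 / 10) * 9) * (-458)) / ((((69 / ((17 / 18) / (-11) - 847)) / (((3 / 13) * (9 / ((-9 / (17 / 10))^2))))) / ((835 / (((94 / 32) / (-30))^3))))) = -227784212781588480 / 341473847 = -667061957.40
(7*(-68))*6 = -2856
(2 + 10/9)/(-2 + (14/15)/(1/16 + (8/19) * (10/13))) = 35630/4759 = 7.49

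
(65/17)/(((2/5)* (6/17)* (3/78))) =4225/6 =704.17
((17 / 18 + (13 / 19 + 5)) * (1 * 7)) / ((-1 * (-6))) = 15869 / 2052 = 7.73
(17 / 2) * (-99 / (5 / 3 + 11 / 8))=-20196 / 73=-276.66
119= 119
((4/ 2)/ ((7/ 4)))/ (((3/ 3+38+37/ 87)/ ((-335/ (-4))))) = 5829/ 2401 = 2.43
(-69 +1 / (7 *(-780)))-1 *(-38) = -169261 / 5460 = -31.00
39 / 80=0.49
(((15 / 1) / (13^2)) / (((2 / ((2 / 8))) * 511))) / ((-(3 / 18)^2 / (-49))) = 945 / 24674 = 0.04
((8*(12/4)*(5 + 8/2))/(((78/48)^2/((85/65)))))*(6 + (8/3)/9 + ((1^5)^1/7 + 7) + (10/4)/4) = 23136320/15379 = 1504.41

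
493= 493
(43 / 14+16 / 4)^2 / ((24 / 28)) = 3267 / 56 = 58.34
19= 19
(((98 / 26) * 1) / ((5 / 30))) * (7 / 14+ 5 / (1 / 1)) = 1617 / 13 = 124.38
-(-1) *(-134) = -134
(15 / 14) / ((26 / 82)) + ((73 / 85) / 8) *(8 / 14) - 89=-85.56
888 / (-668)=-222 / 167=-1.33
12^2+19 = 163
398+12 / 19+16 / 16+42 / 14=7650 / 19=402.63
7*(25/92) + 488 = 45071/92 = 489.90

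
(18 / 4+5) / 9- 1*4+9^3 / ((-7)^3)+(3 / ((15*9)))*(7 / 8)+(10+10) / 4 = -691 / 13720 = -0.05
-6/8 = -3/4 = -0.75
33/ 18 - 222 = -1321/ 6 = -220.17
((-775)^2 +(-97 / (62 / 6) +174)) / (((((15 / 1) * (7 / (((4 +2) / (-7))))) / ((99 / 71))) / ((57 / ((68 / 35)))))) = -52548964677 / 261919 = -200630.59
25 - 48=-23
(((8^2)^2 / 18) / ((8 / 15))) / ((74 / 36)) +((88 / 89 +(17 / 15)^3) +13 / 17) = 39823288028 / 188935875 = 210.78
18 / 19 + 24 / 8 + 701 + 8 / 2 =13470 / 19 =708.95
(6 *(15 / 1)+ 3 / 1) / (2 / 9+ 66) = 837 / 596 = 1.40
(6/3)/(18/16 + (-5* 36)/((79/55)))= -1264/78489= -0.02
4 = 4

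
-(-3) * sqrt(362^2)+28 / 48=13039 / 12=1086.58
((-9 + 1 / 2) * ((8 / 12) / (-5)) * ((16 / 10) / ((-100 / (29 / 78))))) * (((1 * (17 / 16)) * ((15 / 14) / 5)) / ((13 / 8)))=-8381 / 8872500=-0.00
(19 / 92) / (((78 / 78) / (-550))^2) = 1436875 / 23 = 62472.83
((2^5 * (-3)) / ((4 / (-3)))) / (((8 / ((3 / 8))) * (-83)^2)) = 27 / 55112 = 0.00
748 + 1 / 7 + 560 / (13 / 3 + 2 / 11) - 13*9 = 787642 / 1043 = 755.17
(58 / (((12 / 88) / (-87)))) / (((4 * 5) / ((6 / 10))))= -27753 / 25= -1110.12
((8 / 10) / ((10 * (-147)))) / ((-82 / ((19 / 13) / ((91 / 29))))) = 551 / 178248525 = 0.00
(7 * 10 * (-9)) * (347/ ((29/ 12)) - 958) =14879340/ 29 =513080.69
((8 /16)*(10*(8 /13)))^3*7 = 448000 /2197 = 203.91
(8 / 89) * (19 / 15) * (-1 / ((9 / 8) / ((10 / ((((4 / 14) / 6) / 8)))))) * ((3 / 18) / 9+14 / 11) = -52229632 / 237897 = -219.55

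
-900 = -900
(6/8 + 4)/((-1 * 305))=-19/1220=-0.02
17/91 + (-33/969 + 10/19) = 19960/29393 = 0.68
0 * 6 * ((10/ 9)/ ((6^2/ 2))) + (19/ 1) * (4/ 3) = 76/ 3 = 25.33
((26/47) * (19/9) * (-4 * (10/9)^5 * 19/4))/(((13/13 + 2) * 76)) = -12350000/74933181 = -0.16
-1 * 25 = -25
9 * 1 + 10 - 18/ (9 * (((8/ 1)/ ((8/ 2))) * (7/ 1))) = 132/ 7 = 18.86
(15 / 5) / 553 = 3 / 553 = 0.01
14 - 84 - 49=-119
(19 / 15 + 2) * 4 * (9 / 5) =588 / 25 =23.52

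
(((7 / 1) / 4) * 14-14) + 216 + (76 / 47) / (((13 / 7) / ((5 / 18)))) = 2493707 / 10998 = 226.74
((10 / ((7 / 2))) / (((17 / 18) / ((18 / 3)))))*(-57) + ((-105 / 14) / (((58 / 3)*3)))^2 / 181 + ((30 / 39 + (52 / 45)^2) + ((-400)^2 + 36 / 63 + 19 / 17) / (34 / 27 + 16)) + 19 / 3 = 2093734336871330917 / 253961436877200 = 8244.30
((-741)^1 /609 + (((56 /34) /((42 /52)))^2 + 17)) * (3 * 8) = 84234016 /176001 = 478.60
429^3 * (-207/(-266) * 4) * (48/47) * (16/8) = 3137931441216/6251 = 501988712.40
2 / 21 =0.10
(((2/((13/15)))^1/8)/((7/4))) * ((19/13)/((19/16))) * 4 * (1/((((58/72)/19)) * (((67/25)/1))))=16416000/2298569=7.14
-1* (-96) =96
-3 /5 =-0.60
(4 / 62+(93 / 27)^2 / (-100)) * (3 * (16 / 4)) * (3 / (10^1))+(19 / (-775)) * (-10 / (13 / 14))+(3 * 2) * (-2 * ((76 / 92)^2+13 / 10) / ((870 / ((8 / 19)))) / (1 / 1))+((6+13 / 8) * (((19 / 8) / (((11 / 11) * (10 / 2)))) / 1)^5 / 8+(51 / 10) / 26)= 1918168014564576187 / 6928428780748800000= 0.28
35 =35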